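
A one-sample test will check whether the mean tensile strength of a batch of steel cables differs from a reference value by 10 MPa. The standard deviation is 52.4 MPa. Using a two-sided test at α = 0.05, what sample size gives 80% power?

For a one-sample z-test, n = ((z_{α/2} + z_β)·σ/δ)².
z_{α/2} = 1.960 (two-sided α = 0.05); z_β = 0.842 (power 80% → β = 0.2).
n = (2.802 × 52.4 / 10)² = 215.58
Round up: n = 216.

n = 216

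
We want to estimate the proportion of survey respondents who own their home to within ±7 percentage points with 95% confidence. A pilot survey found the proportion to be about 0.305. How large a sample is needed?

167

For a proportion with margin E = 0.07 at 95% confidence, z = 1.960.
n = p̂(1−p̂)(z/E)² = 0.305 × 0.695 × (1.960/0.07)² = 166.19
Round up: n = 167.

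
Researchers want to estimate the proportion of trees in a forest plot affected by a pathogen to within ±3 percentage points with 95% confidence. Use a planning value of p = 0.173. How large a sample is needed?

For a proportion with margin E = 0.03 at 95% confidence, z = 1.960.
n = p̂(1−p̂)(z/E)² = 0.173 × 0.827 × (1.960/0.03)² = 610.69
Round up: n = 611.

611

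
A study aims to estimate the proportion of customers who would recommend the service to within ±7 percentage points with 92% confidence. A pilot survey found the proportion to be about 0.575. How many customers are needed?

For a proportion with margin E = 0.07 at 92% confidence, z = 1.751.
n = p̂(1−p̂)(z/E)² = 0.575 × 0.425 × (1.751/0.07)² = 152.91
Round up: n = 153.

153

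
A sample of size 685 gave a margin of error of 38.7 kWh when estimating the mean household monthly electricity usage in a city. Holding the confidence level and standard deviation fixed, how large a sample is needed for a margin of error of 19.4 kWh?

n = 2726

Margin of error scales as 1/√n, so n₂ = n₁·(E₁/E₂)².
n₂ = 685 × (38.7/19.4)² = 685 × 3.979 = 2725.62
Round up: n₂ = 2726.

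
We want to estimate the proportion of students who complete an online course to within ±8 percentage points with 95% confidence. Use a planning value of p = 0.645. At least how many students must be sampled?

For a proportion with margin E = 0.08 at 95% confidence, z = 1.960.
n = p̂(1−p̂)(z/E)² = 0.645 × 0.355 × (1.960/0.08)² = 137.44
Round up: n = 138.

n = 138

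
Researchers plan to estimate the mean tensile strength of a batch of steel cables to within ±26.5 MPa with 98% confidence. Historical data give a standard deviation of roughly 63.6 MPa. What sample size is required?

For a mean, the margin of error is E = z·σ/√n, so n = (zσ/E)².
At 98% confidence, z = 2.326.
n = (2.326 × 63.6 / 26.5)² = 31.16
Round up: n = 32.

32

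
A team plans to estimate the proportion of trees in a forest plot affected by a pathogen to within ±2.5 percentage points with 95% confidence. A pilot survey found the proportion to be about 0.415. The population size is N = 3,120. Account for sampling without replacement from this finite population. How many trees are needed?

For a proportion with margin E = 0.025 at 95% confidence, z = 1.960.
n = p̂(1−p̂)(z/E)² = 0.415 × 0.585 × (1.960/0.025)² = 1492.23 — call this n₀.
Finite-population correction with N = 3,120: n = n₀ / (1 + (n₀−1)/N) = 1492.23 / 1.478 = 1009.63
Round up: n = 1010.

1010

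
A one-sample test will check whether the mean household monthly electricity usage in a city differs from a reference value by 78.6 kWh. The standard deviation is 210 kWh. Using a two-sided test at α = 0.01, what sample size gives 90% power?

For a one-sample z-test, n = ((z_{α/2} + z_β)·σ/δ)².
z_{α/2} = 2.576 (two-sided α = 0.01); z_β = 1.282 (power 90% → β = 0.1).
n = (3.858 × 210 / 78.6)² = 106.25
Round up: n = 107.

107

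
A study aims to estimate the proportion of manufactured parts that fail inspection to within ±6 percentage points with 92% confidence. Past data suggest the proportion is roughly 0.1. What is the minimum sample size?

77

For a proportion with margin E = 0.06 at 92% confidence, z = 1.751.
n = p̂(1−p̂)(z/E)² = 0.1 × 0.9 × (1.751/0.06)² = 76.65
Round up: n = 77.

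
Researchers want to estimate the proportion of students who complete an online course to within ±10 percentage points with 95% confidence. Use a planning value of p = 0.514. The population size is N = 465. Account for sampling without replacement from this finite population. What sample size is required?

For a proportion with margin E = 0.1 at 95% confidence, z = 1.960.
n = p̂(1−p̂)(z/E)² = 0.514 × 0.486 × (1.960/0.1)² = 95.96 — call this n₀.
Finite-population correction with N = 465: n = n₀ / (1 + (n₀−1)/N) = 95.96 / 1.204 = 79.70
Round up: n = 80.

80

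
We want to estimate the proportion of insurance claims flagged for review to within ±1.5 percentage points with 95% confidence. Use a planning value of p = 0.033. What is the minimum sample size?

545

For a proportion with margin E = 0.015 at 95% confidence, z = 1.960.
n = p̂(1−p̂)(z/E)² = 0.033 × 0.967 × (1.960/0.015)² = 544.84
Round up: n = 545.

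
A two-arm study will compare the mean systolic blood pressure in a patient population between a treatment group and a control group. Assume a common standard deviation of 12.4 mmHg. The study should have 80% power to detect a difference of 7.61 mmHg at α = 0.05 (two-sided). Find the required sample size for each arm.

42 per group

For two equal groups, n per group = 2·((z_{α/2} + z_β)·σ/δ)².
z_{α/2} = 1.960; z_β = 0.842 (power 80%).
n = 2 × (2.802 × 12.4 / 7.61)² = 2 × 20.85 = 41.70
Round up: n = 42 per group.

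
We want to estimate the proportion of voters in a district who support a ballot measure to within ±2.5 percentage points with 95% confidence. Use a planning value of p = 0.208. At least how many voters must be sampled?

For a proportion with margin E = 0.025 at 95% confidence, z = 1.960.
n = p̂(1−p̂)(z/E)² = 0.208 × 0.792 × (1.960/0.025)² = 1012.56
Round up: n = 1013.

1013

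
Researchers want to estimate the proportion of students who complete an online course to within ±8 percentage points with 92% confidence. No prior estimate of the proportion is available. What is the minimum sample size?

120

For a proportion with margin E = 0.08 at 92% confidence, z = 1.751.
With no prior estimate, use p = 0.5, which maximizes p(1−p) at 0.25.
n = 0.25 × (z/E)² = 0.25 × (1.751/0.08)² = 119.77
Round up: n = 120.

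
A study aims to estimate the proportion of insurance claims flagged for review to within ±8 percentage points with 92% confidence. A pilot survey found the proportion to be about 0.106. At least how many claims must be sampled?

46

For a proportion with margin E = 0.08 at 92% confidence, z = 1.751.
n = p̂(1−p̂)(z/E)² = 0.106 × 0.894 × (1.751/0.08)² = 45.40
Round up: n = 46.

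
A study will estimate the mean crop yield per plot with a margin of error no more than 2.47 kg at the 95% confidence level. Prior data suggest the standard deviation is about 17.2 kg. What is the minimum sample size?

187

For a mean, the margin of error is E = z·σ/√n, so n = (zσ/E)².
At 95% confidence, z = 1.960.
n = (1.960 × 17.2 / 2.47)² = 186.28
Round up: n = 187.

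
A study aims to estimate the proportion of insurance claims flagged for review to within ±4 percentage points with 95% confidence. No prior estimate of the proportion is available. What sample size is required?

601

For a proportion with margin E = 0.04 at 95% confidence, z = 1.960.
With no prior estimate, use p = 0.5, which maximizes p(1−p) at 0.25.
n = 0.25 × (z/E)² = 0.25 × (1.960/0.04)² = 600.25
Round up: n = 601.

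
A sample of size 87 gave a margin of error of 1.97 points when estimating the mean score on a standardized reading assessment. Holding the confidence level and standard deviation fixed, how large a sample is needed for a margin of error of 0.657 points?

n = 783

Margin of error scales as 1/√n, so n₂ = n₁·(E₁/E₂)².
n₂ = 87 × (1.97/0.657)² = 87 × 8.991 = 782.22
Round up: n₂ = 783.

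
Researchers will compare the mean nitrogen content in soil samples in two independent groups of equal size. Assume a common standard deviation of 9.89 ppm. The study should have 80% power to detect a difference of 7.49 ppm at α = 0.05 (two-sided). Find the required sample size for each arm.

28 per group

For two equal groups, n per group = 2·((z_{α/2} + z_β)·σ/δ)².
z_{α/2} = 1.960; z_β = 0.842 (power 80%).
n = 2 × (2.802 × 9.89 / 7.49)² = 2 × 13.69 = 27.38
Round up: n = 28 per group.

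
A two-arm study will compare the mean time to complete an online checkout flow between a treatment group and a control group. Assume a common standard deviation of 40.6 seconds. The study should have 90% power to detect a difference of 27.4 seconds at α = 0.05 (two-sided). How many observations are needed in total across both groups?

94 total

For two equal groups, n per group = 2·((z_{α/2} + z_β)·σ/δ)².
z_{α/2} = 1.960; z_β = 1.282 (power 90%).
n = 2 × (3.242 × 40.6 / 27.4)² = 2 × 23.08 = 46.16
Round up: n = 47 per group.
Total across both groups: 2 × 47 = 94.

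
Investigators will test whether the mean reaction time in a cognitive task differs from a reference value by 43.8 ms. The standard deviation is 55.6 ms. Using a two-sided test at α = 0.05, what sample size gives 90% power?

17

For a one-sample z-test, n = ((z_{α/2} + z_β)·σ/δ)².
z_{α/2} = 1.960 (two-sided α = 0.05); z_β = 1.282 (power 90% → β = 0.1).
n = (3.242 × 55.6 / 43.8)² = 16.94
Round up: n = 17.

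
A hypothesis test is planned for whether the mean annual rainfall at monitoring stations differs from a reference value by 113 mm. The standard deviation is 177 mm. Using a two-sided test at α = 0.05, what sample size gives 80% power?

For a one-sample z-test, n = ((z_{α/2} + z_β)·σ/δ)².
z_{α/2} = 1.960 (two-sided α = 0.05); z_β = 0.842 (power 80% → β = 0.2).
n = (2.802 × 177 / 113)² = 19.26
Round up: n = 20.

20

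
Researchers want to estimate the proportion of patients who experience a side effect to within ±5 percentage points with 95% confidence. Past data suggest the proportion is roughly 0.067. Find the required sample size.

For a proportion with margin E = 0.05 at 95% confidence, z = 1.960.
n = p̂(1−p̂)(z/E)² = 0.067 × 0.933 × (1.960/0.05)² = 96.06
Round up: n = 97.

97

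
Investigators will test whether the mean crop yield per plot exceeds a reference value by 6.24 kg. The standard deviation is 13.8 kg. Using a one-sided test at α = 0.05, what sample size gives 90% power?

n = 42

For a one-sample z-test, n = ((z_α + z_β)·σ/δ)².
z_α = 1.645 (one-sided α = 0.05); z_β = 1.282 (power 90% → β = 0.1).
n = (2.927 × 13.8 / 6.24)² = 41.90
Round up: n = 42.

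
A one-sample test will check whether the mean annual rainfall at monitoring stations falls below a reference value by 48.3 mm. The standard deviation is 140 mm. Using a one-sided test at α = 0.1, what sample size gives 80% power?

38

For a one-sample z-test, n = ((z_α + z_β)·σ/δ)².
z_α = 1.282 (one-sided α = 0.1); z_β = 0.842 (power 80% → β = 0.2).
n = (2.124 × 140 / 48.3)² = 37.90
Round up: n = 38.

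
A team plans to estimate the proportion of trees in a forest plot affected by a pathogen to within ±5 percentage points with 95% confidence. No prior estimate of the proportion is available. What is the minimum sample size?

385

For a proportion with margin E = 0.05 at 95% confidence, z = 1.960.
With no prior estimate, use p = 0.5, which maximizes p(1−p) at 0.25.
n = 0.25 × (z/E)² = 0.25 × (1.960/0.05)² = 384.16
Round up: n = 385.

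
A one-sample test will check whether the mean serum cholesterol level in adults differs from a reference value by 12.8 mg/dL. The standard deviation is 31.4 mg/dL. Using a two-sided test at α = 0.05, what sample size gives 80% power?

For a one-sample z-test, n = ((z_{α/2} + z_β)·σ/δ)².
z_{α/2} = 1.960 (two-sided α = 0.05); z_β = 0.842 (power 80% → β = 0.2).
n = (2.802 × 31.4 / 12.8)² = 47.25
Round up: n = 48.

48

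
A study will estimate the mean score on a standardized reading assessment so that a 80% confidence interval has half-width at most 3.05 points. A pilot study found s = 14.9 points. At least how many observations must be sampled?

40

For a mean, the margin of error is E = z·σ/√n, so n = (zσ/E)².
At 80% confidence, z = 1.282.
n = (1.282 × 14.9 / 3.05)² = 39.22
Round up: n = 40.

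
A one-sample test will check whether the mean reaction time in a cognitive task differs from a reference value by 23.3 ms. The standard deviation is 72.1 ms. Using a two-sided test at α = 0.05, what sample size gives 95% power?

125

For a one-sample z-test, n = ((z_{α/2} + z_β)·σ/δ)².
z_{α/2} = 1.960 (two-sided α = 0.05); z_β = 1.645 (power 95% → β = 0.05).
n = (3.605 × 72.1 / 23.3)² = 124.44
Round up: n = 125.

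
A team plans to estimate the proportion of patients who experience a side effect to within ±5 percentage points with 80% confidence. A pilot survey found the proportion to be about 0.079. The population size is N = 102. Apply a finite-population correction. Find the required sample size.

For a proportion with margin E = 0.05 at 80% confidence, z = 1.282.
n = p̂(1−p̂)(z/E)² = 0.079 × 0.921 × (1.282/0.05)² = 47.83 — call this n₀.
Finite-population correction with N = 102: n = n₀ / (1 + (n₀−1)/N) = 47.83 / 1.459 = 32.78
Round up: n = 33.

33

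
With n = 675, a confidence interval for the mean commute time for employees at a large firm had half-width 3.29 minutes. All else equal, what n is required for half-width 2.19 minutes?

Margin of error scales as 1/√n, so n₂ = n₁·(E₁/E₂)².
n₂ = 675 × (3.29/2.19)² = 675 × 2.257 = 1523.48
Round up: n₂ = 1524.

1524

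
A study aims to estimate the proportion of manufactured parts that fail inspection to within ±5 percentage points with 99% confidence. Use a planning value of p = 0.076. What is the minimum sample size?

For a proportion with margin E = 0.05 at 99% confidence, z = 2.576.
n = p̂(1−p̂)(z/E)² = 0.076 × 0.924 × (2.576/0.05)² = 186.40
Round up: n = 187.

187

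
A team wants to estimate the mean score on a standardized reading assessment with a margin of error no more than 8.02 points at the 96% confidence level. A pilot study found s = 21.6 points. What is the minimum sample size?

n = 31

For a mean, the margin of error is E = z·σ/√n, so n = (zσ/E)².
At 96% confidence, z = 2.054.
n = (2.054 × 21.6 / 8.02)² = 30.60
Round up: n = 31.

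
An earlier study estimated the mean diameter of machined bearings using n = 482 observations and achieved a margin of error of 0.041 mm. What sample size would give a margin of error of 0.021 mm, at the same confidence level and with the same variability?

Margin of error scales as 1/√n, so n₂ = n₁·(E₁/E₂)².
n₂ = 482 × (0.041/0.021)² = 482 × 3.812 = 1837.38
Round up: n₂ = 1838.

n = 1838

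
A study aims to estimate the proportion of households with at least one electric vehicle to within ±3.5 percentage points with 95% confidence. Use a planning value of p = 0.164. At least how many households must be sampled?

n = 430

For a proportion with margin E = 0.035 at 95% confidence, z = 1.960.
n = p̂(1−p̂)(z/E)² = 0.164 × 0.836 × (1.960/0.035)² = 429.96
Round up: n = 430.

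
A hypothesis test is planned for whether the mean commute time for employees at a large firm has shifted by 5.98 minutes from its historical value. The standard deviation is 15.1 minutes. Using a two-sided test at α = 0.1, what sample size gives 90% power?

55

For a one-sample z-test, n = ((z_{α/2} + z_β)·σ/δ)².
z_{α/2} = 1.645 (two-sided α = 0.1); z_β = 1.282 (power 90% → β = 0.1).
n = (2.927 × 15.1 / 5.98)² = 54.63
Round up: n = 55.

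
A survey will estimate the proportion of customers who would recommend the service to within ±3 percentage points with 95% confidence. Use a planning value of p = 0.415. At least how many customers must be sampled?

1037

For a proportion with margin E = 0.03 at 95% confidence, z = 1.960.
n = p̂(1−p̂)(z/E)² = 0.415 × 0.585 × (1.960/0.03)² = 1036.27
Round up: n = 1037.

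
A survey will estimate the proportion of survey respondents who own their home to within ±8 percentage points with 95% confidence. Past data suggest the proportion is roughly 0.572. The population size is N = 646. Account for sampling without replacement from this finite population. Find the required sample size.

For a proportion with margin E = 0.08 at 95% confidence, z = 1.960.
n = p̂(1−p̂)(z/E)² = 0.572 × 0.428 × (1.960/0.08)² = 146.95 — call this n₀.
Finite-population correction with N = 646: n = n₀ / (1 + (n₀−1)/N) = 146.95 / 1.226 = 119.86
Round up: n = 120.

120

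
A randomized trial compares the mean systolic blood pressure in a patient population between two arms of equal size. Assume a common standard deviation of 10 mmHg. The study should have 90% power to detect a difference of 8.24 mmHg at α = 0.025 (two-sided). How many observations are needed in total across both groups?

74 total

For two equal groups, n per group = 2·((z_{α/2} + z_β)·σ/δ)².
z_{α/2} = 2.241; z_β = 1.282 (power 90%).
n = 2 × (3.523 × 10 / 8.24)² = 2 × 18.28 = 36.56
Round up: n = 37 per group.
Total across both groups: 2 × 37 = 74.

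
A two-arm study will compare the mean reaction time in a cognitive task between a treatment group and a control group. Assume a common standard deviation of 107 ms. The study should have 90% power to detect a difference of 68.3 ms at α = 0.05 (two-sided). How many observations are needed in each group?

52 per group

For two equal groups, n per group = 2·((z_{α/2} + z_β)·σ/δ)².
z_{α/2} = 1.960; z_β = 1.282 (power 90%).
n = 2 × (3.242 × 107 / 68.3)² = 2 × 25.80 = 51.60
Round up: n = 52 per group.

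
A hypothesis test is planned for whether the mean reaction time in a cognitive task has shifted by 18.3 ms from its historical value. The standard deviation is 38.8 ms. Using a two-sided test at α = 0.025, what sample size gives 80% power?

For a one-sample z-test, n = ((z_{α/2} + z_β)·σ/δ)².
z_{α/2} = 2.241 (two-sided α = 0.025); z_β = 0.842 (power 80% → β = 0.2).
n = (3.083 × 38.8 / 18.3)² = 42.73
Round up: n = 43.

43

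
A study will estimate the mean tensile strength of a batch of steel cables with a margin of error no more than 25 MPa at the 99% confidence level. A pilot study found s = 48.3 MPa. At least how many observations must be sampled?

n = 25

For a mean, the margin of error is E = z·σ/√n, so n = (zσ/E)².
At 99% confidence, z = 2.576.
n = (2.576 × 48.3 / 25)² = 24.77
Round up: n = 25.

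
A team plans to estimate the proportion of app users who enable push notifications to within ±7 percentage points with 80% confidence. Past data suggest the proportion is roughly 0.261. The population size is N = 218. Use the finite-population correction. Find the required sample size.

51

For a proportion with margin E = 0.07 at 80% confidence, z = 1.282.
n = p̂(1−p̂)(z/E)² = 0.261 × 0.739 × (1.282/0.07)² = 64.69 — call this n₀.
Finite-population correction with N = 218: n = n₀ / (1 + (n₀−1)/N) = 64.69 / 1.292 = 50.07
Round up: n = 51.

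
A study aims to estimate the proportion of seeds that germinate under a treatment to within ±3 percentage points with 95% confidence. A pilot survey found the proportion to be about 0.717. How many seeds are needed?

For a proportion with margin E = 0.03 at 95% confidence, z = 1.960.
n = p̂(1−p̂)(z/E)² = 0.717 × 0.283 × (1.960/0.03)² = 866.11
Round up: n = 867.

n = 867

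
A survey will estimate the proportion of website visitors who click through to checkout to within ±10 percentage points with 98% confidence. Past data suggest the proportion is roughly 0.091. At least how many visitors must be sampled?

45

For a proportion with margin E = 0.1 at 98% confidence, z = 2.326.
n = p̂(1−p̂)(z/E)² = 0.091 × 0.909 × (2.326/0.1)² = 44.75
Round up: n = 45.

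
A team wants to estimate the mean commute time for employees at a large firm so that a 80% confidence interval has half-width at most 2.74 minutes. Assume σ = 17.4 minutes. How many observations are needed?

67

For a mean, the margin of error is E = z·σ/√n, so n = (zσ/E)².
At 80% confidence, z = 1.282.
n = (1.282 × 17.4 / 2.74)² = 66.28
Round up: n = 67.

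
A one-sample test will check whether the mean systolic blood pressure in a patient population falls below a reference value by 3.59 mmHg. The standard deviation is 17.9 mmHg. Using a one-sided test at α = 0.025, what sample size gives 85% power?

n = 224

For a one-sample z-test, n = ((z_α + z_β)·σ/δ)².
z_α = 1.960 (one-sided α = 0.025); z_β = 1.036 (power 85% → β = 0.15).
n = (2.996 × 17.9 / 3.59)² = 223.15
Round up: n = 224.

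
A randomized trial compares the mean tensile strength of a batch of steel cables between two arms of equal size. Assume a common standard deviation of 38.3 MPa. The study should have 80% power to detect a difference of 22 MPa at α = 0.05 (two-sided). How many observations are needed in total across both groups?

For two equal groups, n per group = 2·((z_{α/2} + z_β)·σ/δ)².
z_{α/2} = 1.960; z_β = 0.842 (power 80%).
n = 2 × (2.802 × 38.3 / 22)² = 2 × 23.80 = 47.60
Round up: n = 48 per group.
Total across both groups: 2 × 48 = 96.

96 total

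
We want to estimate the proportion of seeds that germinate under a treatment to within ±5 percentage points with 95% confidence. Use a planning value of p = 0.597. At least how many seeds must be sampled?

For a proportion with margin E = 0.05 at 95% confidence, z = 1.960.
n = p̂(1−p̂)(z/E)² = 0.597 × 0.403 × (1.960/0.05)² = 369.70
Round up: n = 370.

n = 370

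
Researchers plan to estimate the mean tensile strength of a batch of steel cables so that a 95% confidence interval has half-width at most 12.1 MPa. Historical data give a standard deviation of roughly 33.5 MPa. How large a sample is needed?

For a mean, the margin of error is E = z·σ/√n, so n = (zσ/E)².
At 95% confidence, z = 1.960.
n = (1.960 × 33.5 / 12.1)² = 29.45
Round up: n = 30.

n = 30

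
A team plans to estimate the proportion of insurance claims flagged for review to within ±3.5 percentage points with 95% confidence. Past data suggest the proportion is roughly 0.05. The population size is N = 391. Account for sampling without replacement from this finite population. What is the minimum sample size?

For a proportion with margin E = 0.035 at 95% confidence, z = 1.960.
n = p̂(1−p̂)(z/E)² = 0.05 × 0.95 × (1.960/0.035)² = 148.96 — call this n₀.
Finite-population correction with N = 391: n = n₀ / (1 + (n₀−1)/N) = 148.96 / 1.378 = 108.10
Round up: n = 109.

n = 109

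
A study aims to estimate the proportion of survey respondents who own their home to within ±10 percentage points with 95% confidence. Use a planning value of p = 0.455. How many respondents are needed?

96

For a proportion with margin E = 0.1 at 95% confidence, z = 1.960.
n = p̂(1−p̂)(z/E)² = 0.455 × 0.545 × (1.960/0.1)² = 95.26
Round up: n = 96.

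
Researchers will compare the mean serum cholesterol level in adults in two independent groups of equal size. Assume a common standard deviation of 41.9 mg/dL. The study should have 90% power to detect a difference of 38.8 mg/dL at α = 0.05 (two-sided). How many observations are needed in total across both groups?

For two equal groups, n per group = 2·((z_{α/2} + z_β)·σ/δ)².
z_{α/2} = 1.960; z_β = 1.282 (power 90%).
n = 2 × (3.242 × 41.9 / 38.8)² = 2 × 12.26 = 24.52
Round up: n = 25 per group.
Total across both groups: 2 × 25 = 50.

50 total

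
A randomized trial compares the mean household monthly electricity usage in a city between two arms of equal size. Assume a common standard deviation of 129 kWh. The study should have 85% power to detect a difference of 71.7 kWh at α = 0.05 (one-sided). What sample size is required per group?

47 per group

For two equal groups, n per group = 2·((z_α + z_β)·σ/δ)².
z_α = 1.645; z_β = 1.036 (power 85%).
n = 2 × (2.681 × 129 / 71.7)² = 2 × 23.27 = 46.54
Round up: n = 47 per group.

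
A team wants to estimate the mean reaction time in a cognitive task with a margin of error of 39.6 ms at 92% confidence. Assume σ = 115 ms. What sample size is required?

26

For a mean, the margin of error is E = z·σ/√n, so n = (zσ/E)².
At 92% confidence, z = 1.751.
n = (1.751 × 115 / 39.6)² = 25.86
Round up: n = 26.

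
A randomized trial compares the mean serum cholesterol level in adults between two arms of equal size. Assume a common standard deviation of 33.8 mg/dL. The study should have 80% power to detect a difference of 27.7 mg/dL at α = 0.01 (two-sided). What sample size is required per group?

For two equal groups, n per group = 2·((z_{α/2} + z_β)·σ/δ)².
z_{α/2} = 2.576; z_β = 0.842 (power 80%).
n = 2 × (3.418 × 33.8 / 27.7)² = 2 × 17.39 = 34.78
Round up: n = 35 per group.

35 per group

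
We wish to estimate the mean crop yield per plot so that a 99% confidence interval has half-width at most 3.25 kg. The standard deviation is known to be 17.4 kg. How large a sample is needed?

191

For a mean, the margin of error is E = z·σ/√n, so n = (zσ/E)².
At 99% confidence, z = 2.576.
n = (2.576 × 17.4 / 3.25)² = 190.21
Round up: n = 191.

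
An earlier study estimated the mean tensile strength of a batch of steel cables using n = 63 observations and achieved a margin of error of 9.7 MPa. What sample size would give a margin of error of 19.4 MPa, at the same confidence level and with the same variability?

Margin of error scales as 1/√n, so n₂ = n₁·(E₁/E₂)².
n₂ = 63 × (9.7/19.4)² = 63 × 0.25 = 15.75
Round up: n₂ = 16.

n = 16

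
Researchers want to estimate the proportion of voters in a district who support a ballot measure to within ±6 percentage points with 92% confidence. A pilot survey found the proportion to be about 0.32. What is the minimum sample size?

n = 186

For a proportion with margin E = 0.06 at 92% confidence, z = 1.751.
n = p̂(1−p̂)(z/E)² = 0.32 × 0.68 × (1.751/0.06)² = 185.32
Round up: n = 186.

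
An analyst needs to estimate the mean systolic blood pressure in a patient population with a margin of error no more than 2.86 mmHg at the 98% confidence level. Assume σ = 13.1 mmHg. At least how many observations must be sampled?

For a mean, the margin of error is E = z·σ/√n, so n = (zσ/E)².
At 98% confidence, z = 2.326.
n = (2.326 × 13.1 / 2.86)² = 113.51
Round up: n = 114.

n = 114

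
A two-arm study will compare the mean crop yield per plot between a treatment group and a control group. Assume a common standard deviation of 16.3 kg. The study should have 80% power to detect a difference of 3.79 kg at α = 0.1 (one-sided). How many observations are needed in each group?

167 per group

For two equal groups, n per group = 2·((z_α + z_β)·σ/δ)².
z_α = 1.282; z_β = 0.842 (power 80%).
n = 2 × (2.124 × 16.3 / 3.79)² = 2 × 83.45 = 166.90
Round up: n = 167 per group.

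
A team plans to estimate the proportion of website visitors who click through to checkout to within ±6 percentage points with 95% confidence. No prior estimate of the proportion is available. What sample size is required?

267

For a proportion with margin E = 0.06 at 95% confidence, z = 1.960.
With no prior estimate, use p = 0.5, which maximizes p(1−p) at 0.25.
n = 0.25 × (z/E)² = 0.25 × (1.960/0.06)² = 266.78
Round up: n = 267.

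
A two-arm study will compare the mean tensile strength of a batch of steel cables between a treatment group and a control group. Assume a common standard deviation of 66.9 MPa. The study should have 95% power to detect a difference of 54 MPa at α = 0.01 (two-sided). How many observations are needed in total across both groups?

110 total

For two equal groups, n per group = 2·((z_{α/2} + z_β)·σ/δ)².
z_{α/2} = 2.576; z_β = 1.645 (power 95%).
n = 2 × (4.221 × 66.9 / 54)² = 2 × 27.35 = 54.70
Round up: n = 55 per group.
Total across both groups: 2 × 55 = 110.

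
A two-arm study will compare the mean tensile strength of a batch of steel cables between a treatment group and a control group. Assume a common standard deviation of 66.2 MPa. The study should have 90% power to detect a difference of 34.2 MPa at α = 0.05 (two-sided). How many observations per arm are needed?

79 per group

For two equal groups, n per group = 2·((z_{α/2} + z_β)·σ/δ)².
z_{α/2} = 1.960; z_β = 1.282 (power 90%).
n = 2 × (3.242 × 66.2 / 34.2)² = 2 × 39.38 = 78.76
Round up: n = 79 per group.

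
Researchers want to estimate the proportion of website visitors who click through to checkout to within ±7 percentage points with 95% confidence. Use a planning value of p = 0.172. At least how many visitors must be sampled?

For a proportion with margin E = 0.07 at 95% confidence, z = 1.960.
n = p̂(1−p̂)(z/E)² = 0.172 × 0.828 × (1.960/0.07)² = 111.65
Round up: n = 112.

112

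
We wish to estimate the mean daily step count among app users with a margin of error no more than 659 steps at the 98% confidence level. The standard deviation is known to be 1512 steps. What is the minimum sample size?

For a mean, the margin of error is E = z·σ/√n, so n = (zσ/E)².
At 98% confidence, z = 2.326.
n = (2.326 × 1512 / 659)² = 28.48
Round up: n = 29.

29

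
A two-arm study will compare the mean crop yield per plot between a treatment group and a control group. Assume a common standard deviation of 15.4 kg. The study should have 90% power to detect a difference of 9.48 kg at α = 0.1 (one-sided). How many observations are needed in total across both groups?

For two equal groups, n per group = 2·((z_α + z_β)·σ/δ)².
z_α = 1.282; z_β = 1.282 (power 90%).
n = 2 × (2.564 × 15.4 / 9.48)² = 2 × 17.35 = 34.70
Round up: n = 35 per group.
Total across both groups: 2 × 35 = 70.

70 total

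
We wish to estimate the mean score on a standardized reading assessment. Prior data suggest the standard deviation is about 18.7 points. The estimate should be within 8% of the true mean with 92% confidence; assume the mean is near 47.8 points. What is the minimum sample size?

74

For a mean, the margin of error is E = z·σ/√n, so n = (zσ/E)².
At 92% confidence, z = 1.751.
E = 8% of 47.8 = 3.824 points.
n = (1.751 × 18.7 / 3.824)² = 73.32
Round up: n = 74.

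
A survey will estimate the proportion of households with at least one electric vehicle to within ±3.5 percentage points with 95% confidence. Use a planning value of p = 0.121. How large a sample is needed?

334

For a proportion with margin E = 0.035 at 95% confidence, z = 1.960.
n = p̂(1−p̂)(z/E)² = 0.121 × 0.879 × (1.960/0.035)² = 333.54
Round up: n = 334.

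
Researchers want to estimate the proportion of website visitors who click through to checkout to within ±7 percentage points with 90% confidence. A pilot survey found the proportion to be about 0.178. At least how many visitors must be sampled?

For a proportion with margin E = 0.07 at 90% confidence, z = 1.645.
n = p̂(1−p̂)(z/E)² = 0.178 × 0.822 × (1.645/0.07)² = 80.80
Round up: n = 81.

81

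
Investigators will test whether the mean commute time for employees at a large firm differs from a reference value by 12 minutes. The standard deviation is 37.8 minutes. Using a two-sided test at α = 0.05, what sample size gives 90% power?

105

For a one-sample z-test, n = ((z_{α/2} + z_β)·σ/δ)².
z_{α/2} = 1.960 (two-sided α = 0.05); z_β = 1.282 (power 90% → β = 0.1).
n = (3.242 × 37.8 / 12)² = 104.29
Round up: n = 105.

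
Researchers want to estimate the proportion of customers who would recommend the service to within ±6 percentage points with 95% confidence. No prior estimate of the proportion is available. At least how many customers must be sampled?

n = 267

For a proportion with margin E = 0.06 at 95% confidence, z = 1.960.
With no prior estimate, use p = 0.5, which maximizes p(1−p) at 0.25.
n = 0.25 × (z/E)² = 0.25 × (1.960/0.06)² = 266.78
Round up: n = 267.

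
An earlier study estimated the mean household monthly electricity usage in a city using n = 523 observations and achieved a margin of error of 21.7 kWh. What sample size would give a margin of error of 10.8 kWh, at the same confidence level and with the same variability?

2112

Margin of error scales as 1/√n, so n₂ = n₁·(E₁/E₂)².
n₂ = 523 × (21.7/10.8)² = 523 × 4.037 = 2111.35
Round up: n₂ = 2112.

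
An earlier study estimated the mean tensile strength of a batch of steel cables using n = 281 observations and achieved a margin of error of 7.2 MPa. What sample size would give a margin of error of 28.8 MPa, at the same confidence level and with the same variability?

Margin of error scales as 1/√n, so n₂ = n₁·(E₁/E₂)².
n₂ = 281 × (7.2/28.8)² = 281 × 0.0625 = 17.56
Round up: n₂ = 18.

18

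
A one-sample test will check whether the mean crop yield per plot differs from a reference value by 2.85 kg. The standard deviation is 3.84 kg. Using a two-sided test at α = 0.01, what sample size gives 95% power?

33

For a one-sample z-test, n = ((z_{α/2} + z_β)·σ/δ)².
z_{α/2} = 2.576 (two-sided α = 0.01); z_β = 1.645 (power 95% → β = 0.05).
n = (4.221 × 3.84 / 2.85)² = 32.34
Round up: n = 33.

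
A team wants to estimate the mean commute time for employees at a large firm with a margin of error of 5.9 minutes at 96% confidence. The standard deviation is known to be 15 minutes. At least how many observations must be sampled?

For a mean, the margin of error is E = z·σ/√n, so n = (zσ/E)².
At 96% confidence, z = 2.054.
n = (2.054 × 15 / 5.9)² = 27.27
Round up: n = 28.

28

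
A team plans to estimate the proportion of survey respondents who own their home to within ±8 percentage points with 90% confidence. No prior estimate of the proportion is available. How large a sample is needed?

n = 106

For a proportion with margin E = 0.08 at 90% confidence, z = 1.645.
With no prior estimate, use p = 0.5, which maximizes p(1−p) at 0.25.
n = 0.25 × (z/E)² = 0.25 × (1.645/0.08)² = 105.70
Round up: n = 106.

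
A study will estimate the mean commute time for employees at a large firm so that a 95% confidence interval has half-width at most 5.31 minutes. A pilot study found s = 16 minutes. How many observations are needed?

35

For a mean, the margin of error is E = z·σ/√n, so n = (zσ/E)².
At 95% confidence, z = 1.960.
n = (1.960 × 16 / 5.31)² = 34.88
Round up: n = 35.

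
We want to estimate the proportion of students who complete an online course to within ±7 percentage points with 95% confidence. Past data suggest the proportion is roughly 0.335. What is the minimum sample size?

For a proportion with margin E = 0.07 at 95% confidence, z = 1.960.
n = p̂(1−p̂)(z/E)² = 0.335 × 0.665 × (1.960/0.07)² = 174.66
Round up: n = 175.

n = 175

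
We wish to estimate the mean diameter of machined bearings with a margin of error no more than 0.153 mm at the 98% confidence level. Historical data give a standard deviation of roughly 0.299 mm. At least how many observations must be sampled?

For a mean, the margin of error is E = z·σ/√n, so n = (zσ/E)².
At 98% confidence, z = 2.326.
n = (2.326 × 0.299 / 0.153)² = 20.66
Round up: n = 21.

21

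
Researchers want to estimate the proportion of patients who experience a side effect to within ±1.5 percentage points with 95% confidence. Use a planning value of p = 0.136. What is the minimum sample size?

n = 2007

For a proportion with margin E = 0.015 at 95% confidence, z = 1.960.
n = p̂(1−p̂)(z/E)² = 0.136 × 0.864 × (1.960/0.015)² = 2006.24
Round up: n = 2007.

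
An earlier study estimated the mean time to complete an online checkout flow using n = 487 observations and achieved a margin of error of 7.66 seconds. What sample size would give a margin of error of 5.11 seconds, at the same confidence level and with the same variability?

Margin of error scales as 1/√n, so n₂ = n₁·(E₁/E₂)².
n₂ = 487 × (7.66/5.11)² = 487 × 2.247 = 1094.29
Round up: n₂ = 1095.

1095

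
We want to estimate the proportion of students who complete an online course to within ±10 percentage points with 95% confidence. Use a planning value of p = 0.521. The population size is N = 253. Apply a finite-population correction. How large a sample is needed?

70

For a proportion with margin E = 0.1 at 95% confidence, z = 1.960.
n = p̂(1−p̂)(z/E)² = 0.521 × 0.479 × (1.960/0.1)² = 95.87 — call this n₀.
Finite-population correction with N = 253: n = n₀ / (1 + (n₀−1)/N) = 95.87 / 1.375 = 69.72
Round up: n = 70.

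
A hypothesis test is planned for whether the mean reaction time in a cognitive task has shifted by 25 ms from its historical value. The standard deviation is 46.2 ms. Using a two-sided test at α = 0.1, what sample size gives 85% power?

n = 25

For a one-sample z-test, n = ((z_{α/2} + z_β)·σ/δ)².
z_{α/2} = 1.645 (two-sided α = 0.1); z_β = 1.036 (power 85% → β = 0.15).
n = (2.681 × 46.2 / 25)² = 24.55
Round up: n = 25.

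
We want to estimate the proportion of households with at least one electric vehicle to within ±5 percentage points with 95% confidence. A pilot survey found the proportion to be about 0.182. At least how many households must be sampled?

n = 229

For a proportion with margin E = 0.05 at 95% confidence, z = 1.960.
n = p̂(1−p̂)(z/E)² = 0.182 × 0.818 × (1.960/0.05)² = 228.77
Round up: n = 229.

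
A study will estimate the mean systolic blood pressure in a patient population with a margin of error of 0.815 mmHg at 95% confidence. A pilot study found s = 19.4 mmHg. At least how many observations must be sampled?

n = 2177

For a mean, the margin of error is E = z·σ/√n, so n = (zσ/E)².
At 95% confidence, z = 1.960.
n = (1.960 × 19.4 / 0.815)² = 2176.71
Round up: n = 2177.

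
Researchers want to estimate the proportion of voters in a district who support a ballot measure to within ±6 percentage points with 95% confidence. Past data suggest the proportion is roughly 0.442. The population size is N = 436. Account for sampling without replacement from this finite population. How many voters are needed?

For a proportion with margin E = 0.06 at 95% confidence, z = 1.960.
n = p̂(1−p̂)(z/E)² = 0.442 × 0.558 × (1.960/0.06)² = 263.19 — call this n₀.
Finite-population correction with N = 436: n = n₀ / (1 + (n₀−1)/N) = 263.19 / 1.601 = 164.39
Round up: n = 165.

n = 165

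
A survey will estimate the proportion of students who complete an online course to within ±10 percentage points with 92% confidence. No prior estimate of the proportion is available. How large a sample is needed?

77

For a proportion with margin E = 0.1 at 92% confidence, z = 1.751.
With no prior estimate, use p = 0.5, which maximizes p(1−p) at 0.25.
n = 0.25 × (z/E)² = 0.25 × (1.751/0.1)² = 76.65
Round up: n = 77.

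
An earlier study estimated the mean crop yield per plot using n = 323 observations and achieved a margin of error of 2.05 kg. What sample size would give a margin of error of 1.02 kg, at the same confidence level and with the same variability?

1305

Margin of error scales as 1/√n, so n₂ = n₁·(E₁/E₂)².
n₂ = 323 × (2.05/1.02)² = 323 × 4.039 = 1304.60
Round up: n₂ = 1305.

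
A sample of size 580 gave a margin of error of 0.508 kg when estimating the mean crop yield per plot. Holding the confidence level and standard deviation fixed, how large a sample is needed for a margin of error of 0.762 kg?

258

Margin of error scales as 1/√n, so n₂ = n₁·(E₁/E₂)².
n₂ = 580 × (0.508/0.762)² = 580 × 0.4444 = 257.75
Round up: n₂ = 258.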